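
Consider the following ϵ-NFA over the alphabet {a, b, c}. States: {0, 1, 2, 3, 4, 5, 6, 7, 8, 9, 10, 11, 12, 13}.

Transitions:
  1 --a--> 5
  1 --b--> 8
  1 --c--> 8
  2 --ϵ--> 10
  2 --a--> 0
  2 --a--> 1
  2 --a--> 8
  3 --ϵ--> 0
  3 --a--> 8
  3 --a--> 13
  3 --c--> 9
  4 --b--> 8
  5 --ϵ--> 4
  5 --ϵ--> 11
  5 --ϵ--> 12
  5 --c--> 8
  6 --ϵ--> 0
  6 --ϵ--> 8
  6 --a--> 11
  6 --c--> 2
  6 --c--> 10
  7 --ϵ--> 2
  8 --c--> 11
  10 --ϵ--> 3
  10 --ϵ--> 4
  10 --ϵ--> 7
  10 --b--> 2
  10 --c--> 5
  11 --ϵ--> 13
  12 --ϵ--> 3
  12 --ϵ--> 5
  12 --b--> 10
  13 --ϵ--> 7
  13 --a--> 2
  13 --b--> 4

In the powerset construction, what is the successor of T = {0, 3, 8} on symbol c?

{0, 2, 3, 4, 7, 9, 10, 11, 13}

3 on c → {9}.
8 on c → {11}.
No c-transition from 0.
Union after reading c: {9, 11}.
Now take the ϵ-closure:
From 11 via ϵ: add 13.
From 13 via ϵ: add 7.
From 7 via ϵ: add 2.
From 2 via ϵ: add 10.
From 10 via ϵ: add 3, 4.
From 3 via ϵ: add 0.
No new states can be added; the closed set is {0, 2, 3, 4, 7, 9, 10, 11, 13}.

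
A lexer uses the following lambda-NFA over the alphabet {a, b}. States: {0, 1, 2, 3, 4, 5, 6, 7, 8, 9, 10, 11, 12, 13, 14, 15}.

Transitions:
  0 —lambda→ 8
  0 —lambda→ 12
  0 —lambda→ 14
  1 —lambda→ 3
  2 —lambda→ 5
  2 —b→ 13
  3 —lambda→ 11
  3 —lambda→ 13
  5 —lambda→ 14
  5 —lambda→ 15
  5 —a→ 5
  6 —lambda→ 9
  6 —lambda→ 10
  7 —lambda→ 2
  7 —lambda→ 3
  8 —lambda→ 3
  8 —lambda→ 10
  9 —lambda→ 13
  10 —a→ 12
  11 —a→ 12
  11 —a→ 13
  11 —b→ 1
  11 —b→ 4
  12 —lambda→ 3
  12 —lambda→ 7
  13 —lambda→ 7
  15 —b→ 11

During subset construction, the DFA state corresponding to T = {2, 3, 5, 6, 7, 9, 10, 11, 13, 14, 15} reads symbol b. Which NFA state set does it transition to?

2 on b → {13}.
11 on b → {1, 4}.
15 on b → {11}.
No b-transition from 3, 5, 6, 7, 9, 10, 13, 14.
Union after reading b: {1, 4, 11, 13}.
Now take the lambda-closure:
From 1 via lambda: add 3.
From 13 via lambda: add 7.
From 7 via lambda: add 2.
From 2 via lambda: add 5.
From 5 via lambda: add 14, 15.
No new states can be added; the closed set is {1, 2, 3, 4, 5, 7, 11, 13, 14, 15}.

{1, 2, 3, 4, 5, 7, 11, 13, 14, 15}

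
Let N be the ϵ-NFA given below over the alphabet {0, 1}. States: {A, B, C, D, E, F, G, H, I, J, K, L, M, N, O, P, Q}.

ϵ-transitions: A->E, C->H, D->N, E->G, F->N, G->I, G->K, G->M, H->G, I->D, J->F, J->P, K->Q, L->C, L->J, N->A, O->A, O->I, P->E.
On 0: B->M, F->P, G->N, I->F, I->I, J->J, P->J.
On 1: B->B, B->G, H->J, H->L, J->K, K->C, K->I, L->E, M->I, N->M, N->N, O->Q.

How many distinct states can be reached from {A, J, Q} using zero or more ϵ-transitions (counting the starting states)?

12

Start with {A, J, Q}.
From A via ϵ: add E.
From J via ϵ: add F, P.
From E via ϵ: add G.
From F via ϵ: add N.
From G via ϵ: add I, K, M.
From I via ϵ: add D.
ϵ-closure = {A, D, E, F, G, I, J, K, M, N, P, Q}, which has 12 states.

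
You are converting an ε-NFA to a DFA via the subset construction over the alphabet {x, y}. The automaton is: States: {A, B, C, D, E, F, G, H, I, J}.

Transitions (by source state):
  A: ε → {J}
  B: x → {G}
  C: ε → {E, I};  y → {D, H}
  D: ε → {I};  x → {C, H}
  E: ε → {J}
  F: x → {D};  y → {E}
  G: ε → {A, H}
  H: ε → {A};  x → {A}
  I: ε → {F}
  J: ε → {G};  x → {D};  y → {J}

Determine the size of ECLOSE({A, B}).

Start with {A, B}.
From A via ε: add J.
From J via ε: add G.
From G via ε: add H.
ε-closure = {A, B, G, H, J}, which has 5 states.

5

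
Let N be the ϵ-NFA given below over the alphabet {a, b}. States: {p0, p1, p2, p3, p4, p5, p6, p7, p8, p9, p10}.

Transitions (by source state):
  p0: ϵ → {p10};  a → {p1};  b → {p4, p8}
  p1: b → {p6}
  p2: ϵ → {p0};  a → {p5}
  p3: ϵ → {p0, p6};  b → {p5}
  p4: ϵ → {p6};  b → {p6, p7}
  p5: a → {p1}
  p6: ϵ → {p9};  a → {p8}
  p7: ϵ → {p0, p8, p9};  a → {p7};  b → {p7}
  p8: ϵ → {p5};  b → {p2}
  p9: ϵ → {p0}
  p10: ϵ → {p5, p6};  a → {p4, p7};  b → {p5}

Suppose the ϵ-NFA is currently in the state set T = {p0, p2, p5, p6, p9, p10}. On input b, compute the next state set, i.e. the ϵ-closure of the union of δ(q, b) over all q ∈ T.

p0 on b → {p4, p8}.
p10 on b → {p5}.
No b-transition from p2, p5, p6, p9.
Union after reading b: {p4, p5, p8}.
Now take the ϵ-closure:
From p4 via ϵ: add p6.
From p6 via ϵ: add p9.
From p9 via ϵ: add p0.
From p0 via ϵ: add p10.
No new states can be added; the closed set is {p0, p4, p5, p6, p8, p9, p10}.

{p0, p4, p5, p6, p8, p9, p10}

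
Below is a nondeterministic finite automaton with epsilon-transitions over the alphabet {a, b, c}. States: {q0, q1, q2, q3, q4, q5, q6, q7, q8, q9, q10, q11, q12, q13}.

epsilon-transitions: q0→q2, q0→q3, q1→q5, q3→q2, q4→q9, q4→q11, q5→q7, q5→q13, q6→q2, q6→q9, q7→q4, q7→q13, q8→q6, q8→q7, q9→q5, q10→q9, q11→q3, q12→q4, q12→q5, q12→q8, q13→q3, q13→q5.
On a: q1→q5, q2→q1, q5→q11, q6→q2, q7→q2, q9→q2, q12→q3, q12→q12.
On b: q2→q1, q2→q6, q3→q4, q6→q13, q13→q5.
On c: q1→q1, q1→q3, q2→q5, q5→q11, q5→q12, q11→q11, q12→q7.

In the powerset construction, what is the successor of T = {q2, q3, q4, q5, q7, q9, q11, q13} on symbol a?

{q1, q2, q3, q4, q5, q7, q9, q11, q13}

q2 on a → {q1}.
q5 on a → {q11}.
q7 on a → {q2}.
q9 on a → {q2}.
No a-transition from q3, q4, q11, q13.
Union after reading a: {q1, q2, q11}.
Now take the epsilon-closure:
From q1 via epsilon: add q5.
From q11 via epsilon: add q3.
From q5 via epsilon: add q7, q13.
From q7 via epsilon: add q4.
From q4 via epsilon: add q9.
No new states can be added; the closed set is {q1, q2, q3, q4, q5, q7, q9, q11, q13}.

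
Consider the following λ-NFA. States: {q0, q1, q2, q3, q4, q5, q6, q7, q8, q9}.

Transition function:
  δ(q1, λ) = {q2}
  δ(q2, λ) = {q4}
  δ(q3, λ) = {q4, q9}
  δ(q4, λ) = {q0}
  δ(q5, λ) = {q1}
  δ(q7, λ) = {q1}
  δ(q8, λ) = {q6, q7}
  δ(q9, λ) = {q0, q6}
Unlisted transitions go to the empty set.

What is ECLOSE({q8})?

Start with {q8}.
From q8 via λ: add q6, q7.
From q7 via λ: add q1.
From q1 via λ: add q2.
From q2 via λ: add q4.
From q4 via λ: add q0.
No new states can be added; the closed set is {q0, q1, q2, q4, q6, q7, q8}.

{q0, q1, q2, q4, q6, q7, q8}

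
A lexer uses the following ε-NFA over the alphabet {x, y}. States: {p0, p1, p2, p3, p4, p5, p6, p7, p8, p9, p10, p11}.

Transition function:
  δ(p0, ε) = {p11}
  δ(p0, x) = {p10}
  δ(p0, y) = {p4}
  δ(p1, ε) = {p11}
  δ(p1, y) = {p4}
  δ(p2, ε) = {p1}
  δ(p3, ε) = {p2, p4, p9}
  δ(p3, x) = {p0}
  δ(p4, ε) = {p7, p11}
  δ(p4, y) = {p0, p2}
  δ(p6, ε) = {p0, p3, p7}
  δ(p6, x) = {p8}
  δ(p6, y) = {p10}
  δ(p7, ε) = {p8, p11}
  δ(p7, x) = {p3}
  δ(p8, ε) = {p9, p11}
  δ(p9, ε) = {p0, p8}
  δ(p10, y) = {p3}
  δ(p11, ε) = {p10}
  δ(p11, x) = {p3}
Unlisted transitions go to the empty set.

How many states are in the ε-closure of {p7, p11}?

Start with {p7, p11}.
From p7 via ε: add p8.
From p11 via ε: add p10.
From p8 via ε: add p9.
From p9 via ε: add p0.
ε-closure = {p0, p7, p8, p9, p10, p11}, which has 6 states.

6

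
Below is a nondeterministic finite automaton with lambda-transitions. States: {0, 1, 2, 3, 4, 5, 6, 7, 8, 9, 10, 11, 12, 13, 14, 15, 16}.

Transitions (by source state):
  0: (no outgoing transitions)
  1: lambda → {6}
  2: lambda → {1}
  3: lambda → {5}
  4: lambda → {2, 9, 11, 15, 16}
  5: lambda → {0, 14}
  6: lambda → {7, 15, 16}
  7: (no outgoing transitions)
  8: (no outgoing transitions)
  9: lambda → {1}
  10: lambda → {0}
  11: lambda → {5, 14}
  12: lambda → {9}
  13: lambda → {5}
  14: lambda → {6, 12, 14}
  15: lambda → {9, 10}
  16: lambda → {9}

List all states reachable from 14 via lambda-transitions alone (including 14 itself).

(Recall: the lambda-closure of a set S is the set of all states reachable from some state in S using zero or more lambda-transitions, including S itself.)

Start with {14}.
From 14 via lambda: add 6, 12.
From 6 via lambda: add 7, 15, 16.
From 12 via lambda: add 9.
From 9 via lambda: add 1.
From 15 via lambda: add 10.
From 10 via lambda: add 0.
No new states can be added; the closed set is {0, 1, 6, 7, 9, 10, 12, 14, 15, 16}.

{0, 1, 6, 7, 9, 10, 12, 14, 15, 16}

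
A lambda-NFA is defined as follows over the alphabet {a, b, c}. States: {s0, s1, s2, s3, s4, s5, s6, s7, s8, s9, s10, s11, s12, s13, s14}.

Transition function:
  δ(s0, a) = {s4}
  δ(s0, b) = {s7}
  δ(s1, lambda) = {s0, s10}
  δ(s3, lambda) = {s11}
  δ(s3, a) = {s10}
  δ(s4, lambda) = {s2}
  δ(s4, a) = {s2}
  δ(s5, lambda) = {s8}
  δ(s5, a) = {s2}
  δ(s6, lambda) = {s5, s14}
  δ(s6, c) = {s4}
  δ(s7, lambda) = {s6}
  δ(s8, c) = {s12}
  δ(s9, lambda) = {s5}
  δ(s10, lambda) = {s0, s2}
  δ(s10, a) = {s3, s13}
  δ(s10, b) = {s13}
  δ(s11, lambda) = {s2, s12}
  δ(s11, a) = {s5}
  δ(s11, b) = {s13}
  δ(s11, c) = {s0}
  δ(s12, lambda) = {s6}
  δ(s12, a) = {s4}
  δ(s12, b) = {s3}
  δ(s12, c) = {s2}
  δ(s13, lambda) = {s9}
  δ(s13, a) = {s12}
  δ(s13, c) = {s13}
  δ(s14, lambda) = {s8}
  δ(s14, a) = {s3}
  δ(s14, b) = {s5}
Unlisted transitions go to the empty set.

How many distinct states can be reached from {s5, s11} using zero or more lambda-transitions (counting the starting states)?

7

Start with {s5, s11}.
From s5 via lambda: add s8.
From s11 via lambda: add s2, s12.
From s12 via lambda: add s6.
From s6 via lambda: add s14.
lambda-closure = {s2, s5, s6, s8, s11, s12, s14}, which has 7 states.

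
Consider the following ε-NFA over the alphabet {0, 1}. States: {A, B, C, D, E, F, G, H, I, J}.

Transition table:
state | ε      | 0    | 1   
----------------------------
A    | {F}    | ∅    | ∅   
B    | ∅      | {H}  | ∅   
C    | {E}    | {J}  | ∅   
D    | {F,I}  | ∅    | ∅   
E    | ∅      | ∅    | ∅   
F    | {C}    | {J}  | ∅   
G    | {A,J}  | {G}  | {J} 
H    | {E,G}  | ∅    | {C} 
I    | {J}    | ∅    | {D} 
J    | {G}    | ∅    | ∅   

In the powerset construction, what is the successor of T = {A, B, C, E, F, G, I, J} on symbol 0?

{A, C, E, F, G, H, J}

B on 0 → {H}.
C on 0 → {J}.
F on 0 → {J}.
G on 0 → {G}.
No 0-transition from A, E, I, J.
Union after reading 0: {G, H, J}.
Now take the ε-closure:
From G via ε: add A.
From H via ε: add E.
From A via ε: add F.
From F via ε: add C.
No new states can be added; the closed set is {A, C, E, F, G, H, J}.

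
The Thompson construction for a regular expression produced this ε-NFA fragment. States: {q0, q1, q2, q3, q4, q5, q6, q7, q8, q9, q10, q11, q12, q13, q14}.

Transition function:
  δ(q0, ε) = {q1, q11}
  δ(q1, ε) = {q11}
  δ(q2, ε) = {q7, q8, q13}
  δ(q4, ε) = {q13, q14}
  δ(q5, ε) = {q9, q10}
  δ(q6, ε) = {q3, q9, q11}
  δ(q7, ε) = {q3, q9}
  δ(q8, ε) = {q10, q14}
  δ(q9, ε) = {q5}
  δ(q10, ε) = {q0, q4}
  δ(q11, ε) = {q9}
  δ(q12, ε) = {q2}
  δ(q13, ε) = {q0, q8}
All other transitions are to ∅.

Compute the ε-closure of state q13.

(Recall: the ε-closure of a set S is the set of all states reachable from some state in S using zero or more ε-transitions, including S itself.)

{q0, q1, q4, q5, q8, q9, q10, q11, q13, q14}

Start with {q13}.
From q13 via ε: add q0, q8.
From q0 via ε: add q1, q11.
From q8 via ε: add q10, q14.
From q10 via ε: add q4.
From q11 via ε: add q9.
From q9 via ε: add q5.
No new states can be added; the closed set is {q0, q1, q4, q5, q8, q9, q10, q11, q13, q14}.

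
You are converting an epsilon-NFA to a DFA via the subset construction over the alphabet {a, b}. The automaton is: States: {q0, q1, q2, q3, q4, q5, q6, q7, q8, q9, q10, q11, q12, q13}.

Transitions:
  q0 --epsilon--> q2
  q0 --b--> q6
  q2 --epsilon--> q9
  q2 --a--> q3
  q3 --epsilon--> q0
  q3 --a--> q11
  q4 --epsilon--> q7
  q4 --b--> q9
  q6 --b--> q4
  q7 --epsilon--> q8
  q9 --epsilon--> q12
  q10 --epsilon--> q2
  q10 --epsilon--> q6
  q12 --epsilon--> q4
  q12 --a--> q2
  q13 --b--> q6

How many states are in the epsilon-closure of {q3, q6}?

9

Start with {q3, q6}.
From q3 via epsilon: add q0.
From q0 via epsilon: add q2.
From q2 via epsilon: add q9.
From q9 via epsilon: add q12.
From q12 via epsilon: add q4.
From q4 via epsilon: add q7.
From q7 via epsilon: add q8.
epsilon-closure = {q0, q2, q3, q4, q6, q7, q8, q9, q12}, which has 9 states.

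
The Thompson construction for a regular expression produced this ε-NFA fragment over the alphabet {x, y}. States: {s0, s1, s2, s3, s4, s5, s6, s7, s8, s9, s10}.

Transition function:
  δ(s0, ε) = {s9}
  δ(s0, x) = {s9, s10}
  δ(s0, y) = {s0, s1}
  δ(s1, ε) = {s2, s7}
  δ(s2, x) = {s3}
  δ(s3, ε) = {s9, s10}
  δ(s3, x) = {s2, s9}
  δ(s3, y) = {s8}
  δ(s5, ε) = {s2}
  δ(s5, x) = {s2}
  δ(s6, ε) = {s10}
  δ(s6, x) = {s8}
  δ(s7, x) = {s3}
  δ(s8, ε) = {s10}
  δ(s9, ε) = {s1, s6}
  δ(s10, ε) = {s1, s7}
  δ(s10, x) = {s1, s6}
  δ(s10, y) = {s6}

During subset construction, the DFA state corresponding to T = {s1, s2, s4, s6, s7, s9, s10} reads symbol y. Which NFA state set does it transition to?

{s1, s2, s6, s7, s10}

s10 on y → {s6}.
No y-transition from s1, s2, s4, s6, s7, s9.
Union after reading y: {s6}.
Now take the ε-closure:
From s6 via ε: add s10.
From s10 via ε: add s1, s7.
From s1 via ε: add s2.
No new states can be added; the closed set is {s1, s2, s6, s7, s10}.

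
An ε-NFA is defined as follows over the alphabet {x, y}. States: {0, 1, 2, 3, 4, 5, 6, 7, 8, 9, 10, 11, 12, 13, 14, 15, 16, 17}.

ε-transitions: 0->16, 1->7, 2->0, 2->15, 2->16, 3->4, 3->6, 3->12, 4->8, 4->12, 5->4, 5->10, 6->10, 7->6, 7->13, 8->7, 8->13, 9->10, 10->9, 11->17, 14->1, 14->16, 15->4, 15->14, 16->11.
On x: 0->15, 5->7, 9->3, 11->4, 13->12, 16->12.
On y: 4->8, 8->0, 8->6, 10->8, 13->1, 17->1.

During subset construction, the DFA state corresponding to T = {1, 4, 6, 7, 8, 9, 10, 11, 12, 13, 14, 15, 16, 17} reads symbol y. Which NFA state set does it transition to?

{0, 1, 6, 7, 8, 9, 10, 11, 13, 16, 17}

4 on y → {8}.
8 on y → {0, 6}.
10 on y → {8}.
13 on y → {1}.
17 on y → {1}.
No y-transition from 1, 6, 7, 9, 11, 12, 14, 15, 16.
Union after reading y: {0, 1, 6, 8}.
Now take the ε-closure:
From 0 via ε: add 16.
From 1 via ε: add 7.
From 6 via ε: add 10.
From 8 via ε: add 13.
From 10 via ε: add 9.
From 16 via ε: add 11.
From 11 via ε: add 17.
No new states can be added; the closed set is {0, 1, 6, 7, 8, 9, 10, 11, 13, 16, 17}.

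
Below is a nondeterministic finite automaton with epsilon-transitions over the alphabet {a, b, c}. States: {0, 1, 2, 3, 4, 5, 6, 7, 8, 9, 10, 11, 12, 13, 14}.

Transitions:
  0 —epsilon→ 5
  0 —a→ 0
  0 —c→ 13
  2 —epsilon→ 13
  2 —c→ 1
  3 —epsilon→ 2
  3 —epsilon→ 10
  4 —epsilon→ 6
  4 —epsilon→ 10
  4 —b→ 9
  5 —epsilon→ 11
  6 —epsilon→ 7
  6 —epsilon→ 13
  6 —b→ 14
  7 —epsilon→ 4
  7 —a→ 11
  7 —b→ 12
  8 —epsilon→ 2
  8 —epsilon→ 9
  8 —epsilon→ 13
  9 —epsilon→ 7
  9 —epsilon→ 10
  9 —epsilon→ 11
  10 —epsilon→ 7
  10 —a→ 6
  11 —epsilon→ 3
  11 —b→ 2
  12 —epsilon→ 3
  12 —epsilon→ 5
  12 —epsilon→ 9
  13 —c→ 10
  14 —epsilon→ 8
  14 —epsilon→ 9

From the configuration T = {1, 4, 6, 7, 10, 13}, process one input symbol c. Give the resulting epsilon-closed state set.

{4, 6, 7, 10, 13}

13 on c → {10}.
No c-transition from 1, 4, 6, 7, 10.
Union after reading c: {10}.
Now take the epsilon-closure:
From 10 via epsilon: add 7.
From 7 via epsilon: add 4.
From 4 via epsilon: add 6.
From 6 via epsilon: add 13.
No new states can be added; the closed set is {4, 6, 7, 10, 13}.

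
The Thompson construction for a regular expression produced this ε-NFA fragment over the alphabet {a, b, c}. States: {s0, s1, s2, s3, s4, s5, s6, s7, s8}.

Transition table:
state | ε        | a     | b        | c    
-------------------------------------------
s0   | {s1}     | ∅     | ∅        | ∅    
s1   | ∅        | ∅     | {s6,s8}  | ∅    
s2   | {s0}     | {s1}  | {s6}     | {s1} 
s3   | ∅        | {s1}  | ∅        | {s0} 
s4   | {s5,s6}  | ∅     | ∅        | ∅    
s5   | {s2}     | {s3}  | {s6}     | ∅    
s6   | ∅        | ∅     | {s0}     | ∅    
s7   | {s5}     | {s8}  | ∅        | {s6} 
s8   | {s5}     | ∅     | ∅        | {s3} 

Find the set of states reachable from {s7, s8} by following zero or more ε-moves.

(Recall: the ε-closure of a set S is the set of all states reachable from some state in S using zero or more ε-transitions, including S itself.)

{s0, s1, s2, s5, s7, s8}

Start with {s7, s8}.
From s7 via ε: add s5.
From s5 via ε: add s2.
From s2 via ε: add s0.
From s0 via ε: add s1.
No new states can be added; the closed set is {s0, s1, s2, s5, s7, s8}.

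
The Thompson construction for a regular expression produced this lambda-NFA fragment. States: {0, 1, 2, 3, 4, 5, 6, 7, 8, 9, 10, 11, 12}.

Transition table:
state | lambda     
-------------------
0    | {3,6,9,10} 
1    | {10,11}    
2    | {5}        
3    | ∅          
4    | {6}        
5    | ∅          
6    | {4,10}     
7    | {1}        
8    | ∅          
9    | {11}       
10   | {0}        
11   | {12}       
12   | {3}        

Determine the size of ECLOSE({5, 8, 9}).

Start with {5, 8, 9}.
From 9 via lambda: add 11.
From 11 via lambda: add 12.
From 12 via lambda: add 3.
lambda-closure = {3, 5, 8, 9, 11, 12}, which has 6 states.

6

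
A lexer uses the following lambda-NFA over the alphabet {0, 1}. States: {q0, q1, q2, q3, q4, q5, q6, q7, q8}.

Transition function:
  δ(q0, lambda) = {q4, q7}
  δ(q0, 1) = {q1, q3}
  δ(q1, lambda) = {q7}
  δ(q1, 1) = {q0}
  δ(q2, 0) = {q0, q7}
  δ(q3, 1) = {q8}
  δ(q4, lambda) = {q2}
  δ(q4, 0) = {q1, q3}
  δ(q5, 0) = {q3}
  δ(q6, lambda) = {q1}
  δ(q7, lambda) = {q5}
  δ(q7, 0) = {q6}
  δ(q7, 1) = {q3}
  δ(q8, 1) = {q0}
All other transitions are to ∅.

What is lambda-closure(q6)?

{q1, q5, q6, q7}

Start with {q6}.
From q6 via lambda: add q1.
From q1 via lambda: add q7.
From q7 via lambda: add q5.
No new states can be added; the closed set is {q1, q5, q6, q7}.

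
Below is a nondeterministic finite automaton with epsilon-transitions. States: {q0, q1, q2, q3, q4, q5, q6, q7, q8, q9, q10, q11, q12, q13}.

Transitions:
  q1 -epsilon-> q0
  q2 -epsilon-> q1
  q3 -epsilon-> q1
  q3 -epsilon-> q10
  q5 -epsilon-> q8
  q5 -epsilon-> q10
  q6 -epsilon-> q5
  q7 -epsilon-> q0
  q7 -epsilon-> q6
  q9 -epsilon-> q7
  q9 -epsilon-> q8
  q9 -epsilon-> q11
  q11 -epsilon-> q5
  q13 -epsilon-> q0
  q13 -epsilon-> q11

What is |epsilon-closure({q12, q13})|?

7

Start with {q12, q13}.
From q13 via epsilon: add q0, q11.
From q11 via epsilon: add q5.
From q5 via epsilon: add q8, q10.
epsilon-closure = {q0, q5, q8, q10, q11, q12, q13}, which has 7 states.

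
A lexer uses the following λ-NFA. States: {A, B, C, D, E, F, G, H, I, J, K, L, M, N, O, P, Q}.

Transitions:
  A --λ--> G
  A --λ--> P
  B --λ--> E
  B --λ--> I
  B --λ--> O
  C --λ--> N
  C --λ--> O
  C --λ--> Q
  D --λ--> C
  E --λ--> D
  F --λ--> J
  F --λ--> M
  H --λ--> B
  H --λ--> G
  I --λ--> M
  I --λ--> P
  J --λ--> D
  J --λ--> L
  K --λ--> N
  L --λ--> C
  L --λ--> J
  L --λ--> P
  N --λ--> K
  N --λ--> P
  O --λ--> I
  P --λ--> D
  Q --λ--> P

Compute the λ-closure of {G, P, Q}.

{C, D, G, I, K, M, N, O, P, Q}

Start with {G, P, Q}.
From P via λ: add D.
From D via λ: add C.
From C via λ: add N, O.
From N via λ: add K.
From O via λ: add I.
From I via λ: add M.
No new states can be added; the closed set is {C, D, G, I, K, M, N, O, P, Q}.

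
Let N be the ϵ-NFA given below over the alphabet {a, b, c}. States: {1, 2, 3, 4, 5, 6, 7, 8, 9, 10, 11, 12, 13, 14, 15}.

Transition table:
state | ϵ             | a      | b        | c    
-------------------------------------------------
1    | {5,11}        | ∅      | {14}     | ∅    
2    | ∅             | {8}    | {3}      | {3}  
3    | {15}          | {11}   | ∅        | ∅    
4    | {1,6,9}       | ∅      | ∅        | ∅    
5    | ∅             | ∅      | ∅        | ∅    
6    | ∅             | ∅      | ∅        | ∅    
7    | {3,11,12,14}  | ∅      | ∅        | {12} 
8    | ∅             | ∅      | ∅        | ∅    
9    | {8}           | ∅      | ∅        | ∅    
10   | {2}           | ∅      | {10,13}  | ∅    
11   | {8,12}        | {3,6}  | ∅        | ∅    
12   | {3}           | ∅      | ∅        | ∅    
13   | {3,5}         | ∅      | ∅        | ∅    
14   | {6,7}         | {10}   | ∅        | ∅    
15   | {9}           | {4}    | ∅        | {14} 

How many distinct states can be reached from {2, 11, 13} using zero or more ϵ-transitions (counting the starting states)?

9

Start with {2, 11, 13}.
From 11 via ϵ: add 8, 12.
From 13 via ϵ: add 3, 5.
From 3 via ϵ: add 15.
From 15 via ϵ: add 9.
ϵ-closure = {2, 3, 5, 8, 9, 11, 12, 13, 15}, which has 9 states.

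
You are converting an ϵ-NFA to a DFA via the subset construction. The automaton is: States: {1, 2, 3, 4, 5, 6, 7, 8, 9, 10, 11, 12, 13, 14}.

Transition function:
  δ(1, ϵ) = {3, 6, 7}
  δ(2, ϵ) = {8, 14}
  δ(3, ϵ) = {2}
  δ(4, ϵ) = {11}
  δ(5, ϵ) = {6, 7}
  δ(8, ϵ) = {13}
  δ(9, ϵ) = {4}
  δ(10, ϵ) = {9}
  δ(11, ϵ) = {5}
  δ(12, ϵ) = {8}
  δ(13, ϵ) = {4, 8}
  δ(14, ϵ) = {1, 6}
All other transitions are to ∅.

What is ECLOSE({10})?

Start with {10}.
From 10 via ϵ: add 9.
From 9 via ϵ: add 4.
From 4 via ϵ: add 11.
From 11 via ϵ: add 5.
From 5 via ϵ: add 6, 7.
No new states can be added; the closed set is {4, 5, 6, 7, 9, 10, 11}.

{4, 5, 6, 7, 9, 10, 11}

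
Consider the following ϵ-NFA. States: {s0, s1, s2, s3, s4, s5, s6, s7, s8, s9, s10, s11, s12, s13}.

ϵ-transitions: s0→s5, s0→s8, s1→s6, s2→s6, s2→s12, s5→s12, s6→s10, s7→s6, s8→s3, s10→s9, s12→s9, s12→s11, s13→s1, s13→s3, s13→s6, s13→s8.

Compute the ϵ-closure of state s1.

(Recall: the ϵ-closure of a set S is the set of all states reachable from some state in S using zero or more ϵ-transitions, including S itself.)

Start with {s1}.
From s1 via ϵ: add s6.
From s6 via ϵ: add s10.
From s10 via ϵ: add s9.
No new states can be added; the closed set is {s1, s6, s9, s10}.

{s1, s6, s9, s10}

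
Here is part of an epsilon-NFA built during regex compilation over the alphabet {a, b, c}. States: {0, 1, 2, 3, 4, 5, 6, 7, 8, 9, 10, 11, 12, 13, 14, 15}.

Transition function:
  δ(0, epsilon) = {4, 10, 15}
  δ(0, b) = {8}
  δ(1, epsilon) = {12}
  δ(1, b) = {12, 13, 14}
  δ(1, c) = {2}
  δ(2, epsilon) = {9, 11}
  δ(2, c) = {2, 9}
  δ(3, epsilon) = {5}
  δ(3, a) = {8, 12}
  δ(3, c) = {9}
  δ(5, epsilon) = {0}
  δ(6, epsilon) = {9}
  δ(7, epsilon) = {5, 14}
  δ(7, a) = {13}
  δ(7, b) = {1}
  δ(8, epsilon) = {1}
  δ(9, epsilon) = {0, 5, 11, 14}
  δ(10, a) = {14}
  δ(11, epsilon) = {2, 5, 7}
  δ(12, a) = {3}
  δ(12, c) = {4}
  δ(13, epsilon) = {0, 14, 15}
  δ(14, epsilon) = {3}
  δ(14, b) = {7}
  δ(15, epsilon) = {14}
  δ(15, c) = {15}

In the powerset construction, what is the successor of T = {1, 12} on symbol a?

12 on a → {3}.
No a-transition from 1.
Union after reading a: {3}.
Now take the epsilon-closure:
From 3 via epsilon: add 5.
From 5 via epsilon: add 0.
From 0 via epsilon: add 4, 10, 15.
From 15 via epsilon: add 14.
No new states can be added; the closed set is {0, 3, 4, 5, 10, 14, 15}.

{0, 3, 4, 5, 10, 14, 15}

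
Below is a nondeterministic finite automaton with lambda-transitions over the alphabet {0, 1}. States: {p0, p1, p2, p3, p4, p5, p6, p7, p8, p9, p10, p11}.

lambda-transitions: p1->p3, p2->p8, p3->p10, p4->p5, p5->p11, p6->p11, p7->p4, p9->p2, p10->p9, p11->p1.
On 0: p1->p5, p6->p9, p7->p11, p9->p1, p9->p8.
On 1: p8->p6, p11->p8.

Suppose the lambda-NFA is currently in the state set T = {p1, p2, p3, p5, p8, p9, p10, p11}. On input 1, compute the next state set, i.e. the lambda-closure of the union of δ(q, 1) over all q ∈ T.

{p1, p2, p3, p6, p8, p9, p10, p11}

p8 on 1 → {p6}.
p11 on 1 → {p8}.
No 1-transition from p1, p2, p3, p5, p9, p10.
Union after reading 1: {p6, p8}.
Now take the lambda-closure:
From p6 via lambda: add p11.
From p11 via lambda: add p1.
From p1 via lambda: add p3.
From p3 via lambda: add p10.
From p10 via lambda: add p9.
From p9 via lambda: add p2.
No new states can be added; the closed set is {p1, p2, p3, p6, p8, p9, p10, p11}.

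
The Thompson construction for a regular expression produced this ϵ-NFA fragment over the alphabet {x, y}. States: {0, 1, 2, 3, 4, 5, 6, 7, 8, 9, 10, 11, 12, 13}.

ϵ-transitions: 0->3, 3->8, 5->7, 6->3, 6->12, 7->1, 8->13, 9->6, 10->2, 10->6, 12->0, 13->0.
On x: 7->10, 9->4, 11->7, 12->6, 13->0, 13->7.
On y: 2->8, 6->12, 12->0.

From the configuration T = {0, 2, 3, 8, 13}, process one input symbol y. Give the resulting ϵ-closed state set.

{0, 3, 8, 13}

2 on y → {8}.
No y-transition from 0, 3, 8, 13.
Union after reading y: {8}.
Now take the ϵ-closure:
From 8 via ϵ: add 13.
From 13 via ϵ: add 0.
From 0 via ϵ: add 3.
No new states can be added; the closed set is {0, 3, 8, 13}.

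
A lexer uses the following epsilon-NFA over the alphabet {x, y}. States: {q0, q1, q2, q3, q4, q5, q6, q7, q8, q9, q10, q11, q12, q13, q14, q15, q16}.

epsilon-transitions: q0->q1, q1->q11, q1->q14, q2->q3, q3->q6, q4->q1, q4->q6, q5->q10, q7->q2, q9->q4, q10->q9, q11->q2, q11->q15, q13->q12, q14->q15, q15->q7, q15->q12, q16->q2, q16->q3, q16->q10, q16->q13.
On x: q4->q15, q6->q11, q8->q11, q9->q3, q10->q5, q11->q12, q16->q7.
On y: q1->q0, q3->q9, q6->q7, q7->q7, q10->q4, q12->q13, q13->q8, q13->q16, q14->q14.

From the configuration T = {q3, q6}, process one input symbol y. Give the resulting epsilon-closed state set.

q3 on y → {q9}.
q6 on y → {q7}.
Union after reading y: {q7, q9}.
Now take the epsilon-closure:
From q7 via epsilon: add q2.
From q9 via epsilon: add q4.
From q2 via epsilon: add q3.
From q4 via epsilon: add q1, q6.
From q1 via epsilon: add q11, q14.
From q11 via epsilon: add q15.
From q15 via epsilon: add q12.
No new states can be added; the closed set is {q1, q2, q3, q4, q6, q7, q9, q11, q12, q14, q15}.

{q1, q2, q3, q4, q6, q7, q9, q11, q12, q14, q15}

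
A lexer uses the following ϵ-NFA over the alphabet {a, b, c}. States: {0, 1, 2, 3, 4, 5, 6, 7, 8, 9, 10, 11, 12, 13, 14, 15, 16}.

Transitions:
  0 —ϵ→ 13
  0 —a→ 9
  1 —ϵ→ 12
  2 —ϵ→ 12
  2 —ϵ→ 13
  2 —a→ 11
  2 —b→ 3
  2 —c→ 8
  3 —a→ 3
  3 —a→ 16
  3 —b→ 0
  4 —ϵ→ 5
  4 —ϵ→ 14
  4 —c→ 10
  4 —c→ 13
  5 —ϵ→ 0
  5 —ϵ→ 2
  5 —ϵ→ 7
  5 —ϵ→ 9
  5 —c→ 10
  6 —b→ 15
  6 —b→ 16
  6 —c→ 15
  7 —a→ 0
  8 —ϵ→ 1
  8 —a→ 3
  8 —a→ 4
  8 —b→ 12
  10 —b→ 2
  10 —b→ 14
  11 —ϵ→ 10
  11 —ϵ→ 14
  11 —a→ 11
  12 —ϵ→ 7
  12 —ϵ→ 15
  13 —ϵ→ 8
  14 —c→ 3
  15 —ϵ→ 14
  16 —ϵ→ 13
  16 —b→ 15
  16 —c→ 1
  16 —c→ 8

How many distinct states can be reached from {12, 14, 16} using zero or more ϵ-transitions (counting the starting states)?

8

Start with {12, 14, 16}.
From 12 via ϵ: add 7, 15.
From 16 via ϵ: add 13.
From 13 via ϵ: add 8.
From 8 via ϵ: add 1.
ϵ-closure = {1, 7, 8, 12, 13, 14, 15, 16}, which has 8 states.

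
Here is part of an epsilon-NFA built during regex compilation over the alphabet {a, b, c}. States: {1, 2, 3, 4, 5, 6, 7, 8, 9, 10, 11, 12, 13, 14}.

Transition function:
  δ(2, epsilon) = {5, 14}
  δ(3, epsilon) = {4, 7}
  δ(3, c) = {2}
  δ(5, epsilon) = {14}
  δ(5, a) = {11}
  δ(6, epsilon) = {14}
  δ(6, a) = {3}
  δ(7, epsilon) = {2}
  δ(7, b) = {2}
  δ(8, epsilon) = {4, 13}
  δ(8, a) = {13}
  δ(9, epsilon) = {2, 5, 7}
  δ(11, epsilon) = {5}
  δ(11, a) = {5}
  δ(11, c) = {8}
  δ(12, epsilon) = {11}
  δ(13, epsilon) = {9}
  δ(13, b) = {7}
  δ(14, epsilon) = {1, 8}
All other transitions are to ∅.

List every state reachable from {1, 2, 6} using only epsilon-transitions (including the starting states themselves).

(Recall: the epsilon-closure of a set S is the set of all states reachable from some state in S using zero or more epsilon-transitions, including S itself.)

{1, 2, 4, 5, 6, 7, 8, 9, 13, 14}

Start with {1, 2, 6}.
From 2 via epsilon: add 5, 14.
From 14 via epsilon: add 8.
From 8 via epsilon: add 4, 13.
From 13 via epsilon: add 9.
From 9 via epsilon: add 7.
No new states can be added; the closed set is {1, 2, 4, 5, 6, 7, 8, 9, 13, 14}.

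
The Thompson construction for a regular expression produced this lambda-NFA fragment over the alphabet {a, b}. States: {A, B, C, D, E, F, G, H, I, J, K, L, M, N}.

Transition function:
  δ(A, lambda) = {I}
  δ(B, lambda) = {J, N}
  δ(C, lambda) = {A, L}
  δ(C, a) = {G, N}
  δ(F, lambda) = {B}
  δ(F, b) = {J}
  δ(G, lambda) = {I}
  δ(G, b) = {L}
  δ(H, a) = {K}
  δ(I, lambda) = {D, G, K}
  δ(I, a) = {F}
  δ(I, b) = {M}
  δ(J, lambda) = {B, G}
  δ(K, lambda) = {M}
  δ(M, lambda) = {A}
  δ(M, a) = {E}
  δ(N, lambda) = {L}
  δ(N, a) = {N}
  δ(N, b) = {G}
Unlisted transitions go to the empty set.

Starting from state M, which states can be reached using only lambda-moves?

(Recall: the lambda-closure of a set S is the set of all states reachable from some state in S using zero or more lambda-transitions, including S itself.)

Start with {M}.
From M via lambda: add A.
From A via lambda: add I.
From I via lambda: add D, G, K.
No new states can be added; the closed set is {A, D, G, I, K, M}.

{A, D, G, I, K, M}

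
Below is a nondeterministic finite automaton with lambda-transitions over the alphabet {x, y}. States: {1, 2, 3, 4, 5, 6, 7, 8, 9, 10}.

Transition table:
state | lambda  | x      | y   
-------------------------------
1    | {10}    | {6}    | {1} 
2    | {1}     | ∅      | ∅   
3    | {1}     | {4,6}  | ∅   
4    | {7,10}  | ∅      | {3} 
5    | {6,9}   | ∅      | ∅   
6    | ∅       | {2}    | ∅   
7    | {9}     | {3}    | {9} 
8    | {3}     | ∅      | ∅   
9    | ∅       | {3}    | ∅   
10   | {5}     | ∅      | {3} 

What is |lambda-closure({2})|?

Start with {2}.
From 2 via lambda: add 1.
From 1 via lambda: add 10.
From 10 via lambda: add 5.
From 5 via lambda: add 6, 9.
lambda-closure = {1, 2, 5, 6, 9, 10}, which has 6 states.

6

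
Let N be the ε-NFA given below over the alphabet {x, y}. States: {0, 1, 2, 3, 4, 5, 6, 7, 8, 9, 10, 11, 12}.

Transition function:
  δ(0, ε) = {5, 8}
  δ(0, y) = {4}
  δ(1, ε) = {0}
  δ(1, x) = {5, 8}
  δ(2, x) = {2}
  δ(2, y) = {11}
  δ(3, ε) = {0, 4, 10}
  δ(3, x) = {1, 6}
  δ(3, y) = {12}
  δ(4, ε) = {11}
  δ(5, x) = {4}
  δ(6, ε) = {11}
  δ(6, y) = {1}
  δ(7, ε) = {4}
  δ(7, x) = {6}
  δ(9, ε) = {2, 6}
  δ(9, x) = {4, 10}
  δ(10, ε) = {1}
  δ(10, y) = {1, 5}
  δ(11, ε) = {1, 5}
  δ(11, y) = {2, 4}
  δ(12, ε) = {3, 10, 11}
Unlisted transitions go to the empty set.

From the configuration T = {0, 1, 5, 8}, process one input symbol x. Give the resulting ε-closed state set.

{0, 1, 4, 5, 8, 11}

1 on x → {5, 8}.
5 on x → {4}.
No x-transition from 0, 8.
Union after reading x: {4, 5, 8}.
Now take the ε-closure:
From 4 via ε: add 11.
From 11 via ε: add 1.
From 1 via ε: add 0.
No new states can be added; the closed set is {0, 1, 4, 5, 8, 11}.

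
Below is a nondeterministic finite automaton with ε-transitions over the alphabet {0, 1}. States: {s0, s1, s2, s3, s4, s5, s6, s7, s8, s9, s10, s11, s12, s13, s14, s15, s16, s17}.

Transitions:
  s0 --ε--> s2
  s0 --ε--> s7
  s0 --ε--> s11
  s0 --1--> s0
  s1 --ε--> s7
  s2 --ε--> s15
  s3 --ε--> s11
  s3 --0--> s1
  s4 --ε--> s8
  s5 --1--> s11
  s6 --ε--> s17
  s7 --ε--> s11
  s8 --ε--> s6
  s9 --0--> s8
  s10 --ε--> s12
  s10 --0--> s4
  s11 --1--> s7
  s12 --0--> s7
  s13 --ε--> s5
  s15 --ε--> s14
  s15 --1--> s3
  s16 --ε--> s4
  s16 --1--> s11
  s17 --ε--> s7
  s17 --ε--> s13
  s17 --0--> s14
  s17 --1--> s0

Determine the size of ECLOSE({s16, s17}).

Start with {s16, s17}.
From s16 via ε: add s4.
From s17 via ε: add s7, s13.
From s4 via ε: add s8.
From s7 via ε: add s11.
From s13 via ε: add s5.
From s8 via ε: add s6.
ε-closure = {s4, s5, s6, s7, s8, s11, s13, s16, s17}, which has 9 states.

9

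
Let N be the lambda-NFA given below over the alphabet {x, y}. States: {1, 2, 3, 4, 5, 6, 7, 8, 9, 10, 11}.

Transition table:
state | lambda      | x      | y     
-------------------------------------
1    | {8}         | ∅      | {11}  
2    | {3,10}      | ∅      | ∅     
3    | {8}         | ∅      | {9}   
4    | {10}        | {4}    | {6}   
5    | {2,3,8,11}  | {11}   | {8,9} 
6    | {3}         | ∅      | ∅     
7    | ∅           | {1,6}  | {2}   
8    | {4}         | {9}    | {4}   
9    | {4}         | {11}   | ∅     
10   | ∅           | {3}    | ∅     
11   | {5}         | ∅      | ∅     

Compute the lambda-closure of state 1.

Start with {1}.
From 1 via lambda: add 8.
From 8 via lambda: add 4.
From 4 via lambda: add 10.
No new states can be added; the closed set is {1, 4, 8, 10}.

{1, 4, 8, 10}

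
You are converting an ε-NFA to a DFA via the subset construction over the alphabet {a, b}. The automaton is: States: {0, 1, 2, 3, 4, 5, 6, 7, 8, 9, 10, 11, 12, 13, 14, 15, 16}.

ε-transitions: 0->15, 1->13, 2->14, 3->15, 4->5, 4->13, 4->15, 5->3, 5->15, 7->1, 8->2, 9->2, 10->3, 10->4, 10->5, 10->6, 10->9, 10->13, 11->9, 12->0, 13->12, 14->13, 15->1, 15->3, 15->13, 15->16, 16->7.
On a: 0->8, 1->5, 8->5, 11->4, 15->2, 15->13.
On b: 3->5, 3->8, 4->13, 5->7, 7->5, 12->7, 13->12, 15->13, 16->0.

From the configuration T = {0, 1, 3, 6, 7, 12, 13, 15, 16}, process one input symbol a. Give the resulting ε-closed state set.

{0, 1, 2, 3, 5, 7, 8, 12, 13, 14, 15, 16}

0 on a → {8}.
1 on a → {5}.
15 on a → {2, 13}.
No a-transition from 3, 6, 7, 12, 13, 16.
Union after reading a: {2, 5, 8, 13}.
Now take the ε-closure:
From 2 via ε: add 14.
From 5 via ε: add 3, 15.
From 13 via ε: add 12.
From 12 via ε: add 0.
From 15 via ε: add 1, 16.
From 16 via ε: add 7.
No new states can be added; the closed set is {0, 1, 2, 3, 5, 7, 8, 12, 13, 14, 15, 16}.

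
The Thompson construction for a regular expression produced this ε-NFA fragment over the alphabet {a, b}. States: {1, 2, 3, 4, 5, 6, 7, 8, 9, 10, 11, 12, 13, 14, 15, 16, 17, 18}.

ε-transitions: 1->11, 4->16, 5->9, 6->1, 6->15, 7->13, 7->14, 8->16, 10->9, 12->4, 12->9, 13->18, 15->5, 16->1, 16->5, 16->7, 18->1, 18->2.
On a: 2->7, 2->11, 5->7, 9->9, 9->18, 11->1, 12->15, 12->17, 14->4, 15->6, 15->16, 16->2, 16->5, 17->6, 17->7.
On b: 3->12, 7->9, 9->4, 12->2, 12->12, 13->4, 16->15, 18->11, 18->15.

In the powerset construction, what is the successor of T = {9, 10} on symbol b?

9 on b → {4}.
No b-transition from 10.
Union after reading b: {4}.
Now take the ε-closure:
From 4 via ε: add 16.
From 16 via ε: add 1, 5, 7.
From 1 via ε: add 11.
From 5 via ε: add 9.
From 7 via ε: add 13, 14.
From 13 via ε: add 18.
From 18 via ε: add 2.
No new states can be added; the closed set is {1, 2, 4, 5, 7, 9, 11, 13, 14, 16, 18}.

{1, 2, 4, 5, 7, 9, 11, 13, 14, 16, 18}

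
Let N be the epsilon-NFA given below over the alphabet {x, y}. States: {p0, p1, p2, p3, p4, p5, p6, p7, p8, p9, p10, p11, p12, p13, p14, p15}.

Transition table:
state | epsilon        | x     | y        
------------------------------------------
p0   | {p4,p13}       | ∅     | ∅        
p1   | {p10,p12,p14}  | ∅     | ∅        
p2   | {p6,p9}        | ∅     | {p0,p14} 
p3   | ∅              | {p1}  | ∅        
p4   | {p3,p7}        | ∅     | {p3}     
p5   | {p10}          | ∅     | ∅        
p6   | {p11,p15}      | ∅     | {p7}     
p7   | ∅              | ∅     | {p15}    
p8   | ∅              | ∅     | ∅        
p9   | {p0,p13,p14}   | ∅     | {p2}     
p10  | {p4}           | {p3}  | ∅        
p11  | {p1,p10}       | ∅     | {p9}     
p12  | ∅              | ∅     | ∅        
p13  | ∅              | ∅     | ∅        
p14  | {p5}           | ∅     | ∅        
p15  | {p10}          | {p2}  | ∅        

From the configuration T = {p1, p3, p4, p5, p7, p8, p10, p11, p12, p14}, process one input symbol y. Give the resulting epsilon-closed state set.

{p0, p3, p4, p5, p7, p9, p10, p13, p14, p15}

p4 on y → {p3}.
p7 on y → {p15}.
p11 on y → {p9}.
No y-transition from p1, p3, p5, p8, p10, p12, p14.
Union after reading y: {p3, p9, p15}.
Now take the epsilon-closure:
From p9 via epsilon: add p0, p13, p14.
From p15 via epsilon: add p10.
From p0 via epsilon: add p4.
From p14 via epsilon: add p5.
From p4 via epsilon: add p7.
No new states can be added; the closed set is {p0, p3, p4, p5, p7, p9, p10, p13, p14, p15}.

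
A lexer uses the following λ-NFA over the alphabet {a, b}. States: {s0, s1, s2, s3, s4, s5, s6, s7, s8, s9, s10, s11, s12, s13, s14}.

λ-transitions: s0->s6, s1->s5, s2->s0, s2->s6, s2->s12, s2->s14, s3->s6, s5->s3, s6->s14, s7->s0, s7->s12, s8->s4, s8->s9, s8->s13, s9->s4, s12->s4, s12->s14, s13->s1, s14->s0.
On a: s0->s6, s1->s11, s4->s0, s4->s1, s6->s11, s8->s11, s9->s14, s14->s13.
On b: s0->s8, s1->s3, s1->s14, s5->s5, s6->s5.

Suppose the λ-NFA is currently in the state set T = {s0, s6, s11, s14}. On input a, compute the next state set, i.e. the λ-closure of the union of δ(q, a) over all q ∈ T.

{s0, s1, s3, s5, s6, s11, s13, s14}

s0 on a → {s6}.
s6 on a → {s11}.
s14 on a → {s13}.
No a-transition from s11.
Union after reading a: {s6, s11, s13}.
Now take the λ-closure:
From s6 via λ: add s14.
From s13 via λ: add s1.
From s1 via λ: add s5.
From s14 via λ: add s0.
From s5 via λ: add s3.
No new states can be added; the closed set is {s0, s1, s3, s5, s6, s11, s13, s14}.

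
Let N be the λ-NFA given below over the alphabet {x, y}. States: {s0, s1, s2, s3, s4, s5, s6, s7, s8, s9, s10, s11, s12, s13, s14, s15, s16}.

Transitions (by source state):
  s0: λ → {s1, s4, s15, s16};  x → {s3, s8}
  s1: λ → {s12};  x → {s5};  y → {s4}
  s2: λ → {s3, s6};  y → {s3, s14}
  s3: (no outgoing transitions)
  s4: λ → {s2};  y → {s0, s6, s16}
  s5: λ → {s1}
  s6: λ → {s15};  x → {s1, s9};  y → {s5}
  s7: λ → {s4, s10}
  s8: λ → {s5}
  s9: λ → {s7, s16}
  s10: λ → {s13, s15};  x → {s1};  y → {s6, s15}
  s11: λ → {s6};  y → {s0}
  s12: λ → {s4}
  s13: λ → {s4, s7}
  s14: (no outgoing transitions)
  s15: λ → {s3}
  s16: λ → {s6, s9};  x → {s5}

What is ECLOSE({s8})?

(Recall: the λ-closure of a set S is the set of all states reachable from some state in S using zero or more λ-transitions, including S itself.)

{s1, s2, s3, s4, s5, s6, s8, s12, s15}

Start with {s8}.
From s8 via λ: add s5.
From s5 via λ: add s1.
From s1 via λ: add s12.
From s12 via λ: add s4.
From s4 via λ: add s2.
From s2 via λ: add s3, s6.
From s6 via λ: add s15.
No new states can be added; the closed set is {s1, s2, s3, s4, s5, s6, s8, s12, s15}.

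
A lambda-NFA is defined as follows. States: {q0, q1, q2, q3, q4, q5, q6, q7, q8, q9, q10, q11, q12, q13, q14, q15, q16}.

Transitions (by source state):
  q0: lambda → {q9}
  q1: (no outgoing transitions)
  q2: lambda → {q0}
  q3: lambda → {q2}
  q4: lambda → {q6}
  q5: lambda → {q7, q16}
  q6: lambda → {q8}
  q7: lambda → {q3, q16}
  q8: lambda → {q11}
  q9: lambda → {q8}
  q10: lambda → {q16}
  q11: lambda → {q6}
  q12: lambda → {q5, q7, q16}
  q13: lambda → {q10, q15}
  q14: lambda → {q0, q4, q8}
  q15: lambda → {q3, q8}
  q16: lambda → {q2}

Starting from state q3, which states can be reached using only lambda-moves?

Start with {q3}.
From q3 via lambda: add q2.
From q2 via lambda: add q0.
From q0 via lambda: add q9.
From q9 via lambda: add q8.
From q8 via lambda: add q11.
From q11 via lambda: add q6.
No new states can be added; the closed set is {q0, q2, q3, q6, q8, q9, q11}.

{q0, q2, q3, q6, q8, q9, q11}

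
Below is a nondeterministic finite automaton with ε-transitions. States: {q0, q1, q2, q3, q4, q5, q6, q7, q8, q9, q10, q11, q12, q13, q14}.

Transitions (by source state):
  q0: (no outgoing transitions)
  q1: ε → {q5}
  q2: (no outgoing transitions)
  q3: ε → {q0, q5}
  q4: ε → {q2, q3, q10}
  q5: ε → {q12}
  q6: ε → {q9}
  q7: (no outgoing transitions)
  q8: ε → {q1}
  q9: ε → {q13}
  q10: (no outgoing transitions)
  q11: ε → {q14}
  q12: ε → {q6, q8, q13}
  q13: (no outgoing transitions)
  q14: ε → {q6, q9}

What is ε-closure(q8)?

{q1, q5, q6, q8, q9, q12, q13}

Start with {q8}.
From q8 via ε: add q1.
From q1 via ε: add q5.
From q5 via ε: add q12.
From q12 via ε: add q6, q13.
From q6 via ε: add q9.
No new states can be added; the closed set is {q1, q5, q6, q8, q9, q12, q13}.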